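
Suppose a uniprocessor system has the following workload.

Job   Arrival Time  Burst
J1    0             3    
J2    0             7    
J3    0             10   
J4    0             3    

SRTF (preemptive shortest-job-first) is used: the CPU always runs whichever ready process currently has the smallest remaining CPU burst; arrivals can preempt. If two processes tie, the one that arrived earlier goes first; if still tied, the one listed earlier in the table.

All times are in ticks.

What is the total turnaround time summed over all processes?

45

Timeline: | J1 0-3 | J4 3-6 | J2 6-13 | J3 13-23 |
Completion: J1=3  J2=13  J3=23  J4=6
Turnaround = completion − arrival: J1=3, J2=13, J3=23, J4=6
Total turnaround = 3 + 13 + 23 + 6 = 45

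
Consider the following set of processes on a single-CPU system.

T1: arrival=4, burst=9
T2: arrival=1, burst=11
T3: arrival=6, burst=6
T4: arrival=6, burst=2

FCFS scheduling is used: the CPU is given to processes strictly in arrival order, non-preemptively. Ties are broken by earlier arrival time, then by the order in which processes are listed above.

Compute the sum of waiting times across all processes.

Schedule: | idle 0-1 | T2 1-12 | T1 12-21 | T3 21-27 | T4 27-29 |
Completion: T1=21  T2=12  T3=27  T4=29
Turnaround (C−A): T1=17  T2=11  T3=21  T4=23
Waiting = turnaround − burst: T1=8, T2=0, T3=15, T4=21
Total waiting = 8 + 0 + 15 + 21 = 44

44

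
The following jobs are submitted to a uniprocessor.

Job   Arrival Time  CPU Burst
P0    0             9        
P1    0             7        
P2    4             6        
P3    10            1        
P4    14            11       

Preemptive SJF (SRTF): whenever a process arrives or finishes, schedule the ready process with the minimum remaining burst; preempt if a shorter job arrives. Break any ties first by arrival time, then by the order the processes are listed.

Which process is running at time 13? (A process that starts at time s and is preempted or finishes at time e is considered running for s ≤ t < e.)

Gantt: | P1 0-7 | P2 7-10 | P3 10-11 | P2 11-14 | P0 14-23 | P4 23-34 |
Completion: P0=23  P1=7  P2=14  P3=11  P4=34
Turnaround (C−A): P0=23  P1=7  P2=10  P3=1  P4=20

P2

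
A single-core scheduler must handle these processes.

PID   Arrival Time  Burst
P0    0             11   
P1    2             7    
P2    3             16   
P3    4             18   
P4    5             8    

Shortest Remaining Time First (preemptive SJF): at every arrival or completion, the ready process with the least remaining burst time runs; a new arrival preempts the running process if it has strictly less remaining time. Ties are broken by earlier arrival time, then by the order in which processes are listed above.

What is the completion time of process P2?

Schedule: | P0 0-2 | P1 2-9 | P4 9-17 | P0 17-26 | P2 26-42 | P3 42-60 |
Completion: P0=26  P1=9  P2=42  P3=60  P4=17
Turnaround (C−A): P0=26  P1=7  P2=39  P3=56  P4=12

42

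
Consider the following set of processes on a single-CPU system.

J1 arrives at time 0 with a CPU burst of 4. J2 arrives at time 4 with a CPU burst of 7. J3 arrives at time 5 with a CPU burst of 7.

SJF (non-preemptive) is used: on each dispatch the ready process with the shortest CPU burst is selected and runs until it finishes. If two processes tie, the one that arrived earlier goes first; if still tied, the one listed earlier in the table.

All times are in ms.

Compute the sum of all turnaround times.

Schedule: | J1 0-4 | J2 4-11 | J3 11-18 |
Completion: J1=4  J2=11  J3=18
Turnaround = completion − arrival: J1=4, J2=7, J3=13
Total turnaround = 4 + 7 + 13 = 24

24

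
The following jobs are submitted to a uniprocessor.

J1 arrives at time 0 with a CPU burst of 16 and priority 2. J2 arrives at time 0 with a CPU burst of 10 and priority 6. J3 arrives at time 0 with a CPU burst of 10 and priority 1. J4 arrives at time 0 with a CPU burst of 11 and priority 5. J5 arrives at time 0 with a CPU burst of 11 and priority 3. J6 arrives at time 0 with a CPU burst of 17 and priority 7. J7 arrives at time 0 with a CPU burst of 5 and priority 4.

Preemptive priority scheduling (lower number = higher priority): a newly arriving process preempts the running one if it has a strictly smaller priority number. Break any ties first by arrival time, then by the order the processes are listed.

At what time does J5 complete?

Timeline: | J3 0-10 | J1 10-26 | J5 26-37 | J7 37-42 | J4 42-53 | J2 53-63 | J6 63-80 |
Completion: J1=26  J2=63  J3=10  J4=53  J5=37  J6=80  J7=42
Turnaround (C−A): J1=26  J2=63  J3=10  J4=53  J5=37  J6=80  J7=42

37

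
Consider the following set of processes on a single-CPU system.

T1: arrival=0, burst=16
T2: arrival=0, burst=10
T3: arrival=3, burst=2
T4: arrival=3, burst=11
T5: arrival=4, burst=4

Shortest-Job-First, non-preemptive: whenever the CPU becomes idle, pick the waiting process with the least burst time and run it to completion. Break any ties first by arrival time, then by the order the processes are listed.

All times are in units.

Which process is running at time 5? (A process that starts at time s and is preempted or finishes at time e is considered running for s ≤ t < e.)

Schedule: | T2 0-10 | T3 10-12 | T5 12-16 | T4 16-27 | T1 27-43 |
Completion: T1=43  T2=10  T3=12  T4=27  T5=16
Turnaround (C−A): T1=43  T2=10  T3=9  T4=24  T5=12

T2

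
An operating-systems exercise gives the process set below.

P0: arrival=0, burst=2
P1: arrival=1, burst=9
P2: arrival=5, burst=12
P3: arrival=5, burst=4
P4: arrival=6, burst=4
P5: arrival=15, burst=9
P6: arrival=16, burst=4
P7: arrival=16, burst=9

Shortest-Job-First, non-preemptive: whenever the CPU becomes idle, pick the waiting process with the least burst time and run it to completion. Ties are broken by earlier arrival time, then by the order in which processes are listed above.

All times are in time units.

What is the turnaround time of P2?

Timeline: | P0 0-2 | P1 2-11 | P3 11-15 | P4 15-19 | P6 19-23 | P5 23-32 | P7 32-41 | P2 41-53 |
Completion: P0=2  P1=11  P2=53  P3=15  P4=19  P5=32  P6=23  P7=41
Turnaround (C−A): P0=2  P1=10  P2=48  P3=10  P4=13  P5=17  P6=7  P7=25
Turnaround(P2) = completion − arrival = 53 − 5 = 48

48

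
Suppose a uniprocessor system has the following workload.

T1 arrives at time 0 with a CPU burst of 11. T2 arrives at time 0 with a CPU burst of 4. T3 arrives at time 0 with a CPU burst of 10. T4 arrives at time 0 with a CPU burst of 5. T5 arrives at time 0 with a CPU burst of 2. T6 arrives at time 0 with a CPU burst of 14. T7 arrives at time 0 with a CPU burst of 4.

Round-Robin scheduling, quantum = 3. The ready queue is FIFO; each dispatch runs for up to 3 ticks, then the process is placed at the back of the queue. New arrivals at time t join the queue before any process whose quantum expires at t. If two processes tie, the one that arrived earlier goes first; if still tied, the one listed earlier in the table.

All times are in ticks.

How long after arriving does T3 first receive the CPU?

6

Gantt: | T1 0-3 | T2 3-6 | T3 6-9 | T4 9-12 | T5 12-14 | T6 14-17 | T7 17-20 | T1 20-23 | T2 23-24 | T3 24-27 | T4 27-29 | T6 29-32 | T7 32-33 | T1 33-36 | T3 36-39 | T6 39-42 | T1 42-44 | T3 44-45 | T6 45-50 |
Completion: T1=44  T2=24  T3=45  T4=29  T5=14  T6=50  T7=33
Response(T3) = first start − arrival = 6 − 0 = 6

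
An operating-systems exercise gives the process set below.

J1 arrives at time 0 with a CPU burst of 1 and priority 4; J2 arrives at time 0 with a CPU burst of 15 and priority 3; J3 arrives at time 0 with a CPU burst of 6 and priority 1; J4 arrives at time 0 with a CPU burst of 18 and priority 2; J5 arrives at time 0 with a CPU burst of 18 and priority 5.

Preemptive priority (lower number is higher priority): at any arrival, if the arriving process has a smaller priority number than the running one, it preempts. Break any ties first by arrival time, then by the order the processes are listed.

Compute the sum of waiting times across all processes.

109

Gantt: | J3 0-6 | J4 6-24 | J2 24-39 | J1 39-40 | J5 40-58 |
Completion: J1=40  J2=39  J3=6  J4=24  J5=58
Turnaround (C−A): J1=40  J2=39  J3=6  J4=24  J5=58
Waiting = turnaround − burst: J1=39, J2=24, J3=0, J4=6, J5=40
Total waiting = 39 + 24 + 0 + 6 + 40 = 109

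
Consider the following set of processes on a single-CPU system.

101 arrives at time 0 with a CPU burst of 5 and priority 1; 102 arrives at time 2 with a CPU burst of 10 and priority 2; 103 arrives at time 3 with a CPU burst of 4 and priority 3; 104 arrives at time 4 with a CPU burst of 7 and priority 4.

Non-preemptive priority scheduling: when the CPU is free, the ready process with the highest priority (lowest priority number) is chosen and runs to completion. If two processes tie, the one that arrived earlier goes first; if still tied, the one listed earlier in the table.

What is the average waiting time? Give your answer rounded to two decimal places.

Gantt: | 101 0-5 | 102 5-15 | 103 15-19 | 104 19-26 |
Completion: 101=5  102=15  103=19  104=26
Waiting times: 101=0, 102=3, 103=12, 104=15
Average waiting = (0+3+12+15) / 4 = 30/4 = 7.50

7.50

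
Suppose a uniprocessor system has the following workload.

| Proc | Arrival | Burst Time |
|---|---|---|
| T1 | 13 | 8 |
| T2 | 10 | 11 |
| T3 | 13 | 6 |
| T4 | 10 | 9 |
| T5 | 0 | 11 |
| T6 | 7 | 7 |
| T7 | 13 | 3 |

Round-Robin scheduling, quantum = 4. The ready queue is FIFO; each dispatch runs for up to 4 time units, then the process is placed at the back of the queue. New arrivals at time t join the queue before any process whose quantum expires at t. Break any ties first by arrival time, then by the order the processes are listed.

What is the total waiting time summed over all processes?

166

Gantt: | T5 0-8 | T6 8-12 | T5 12-15 | T2 15-19 | T4 19-23 | T6 23-26 | T1 26-30 | T3 30-34 | T7 34-37 | T2 37-41 | T4 41-45 | T1 45-49 | T3 49-51 | T2 51-54 | T4 54-55 |
Completion: T1=49  T2=54  T3=51  T4=55  T5=15  T6=26  T7=37
Waiting = turnaround − burst: T1=28, T2=33, T3=32, T4=36, T5=4, T6=12, T7=21
Total waiting = 28 + 33 + 32 + 36 + 4 + 12 + 21 = 166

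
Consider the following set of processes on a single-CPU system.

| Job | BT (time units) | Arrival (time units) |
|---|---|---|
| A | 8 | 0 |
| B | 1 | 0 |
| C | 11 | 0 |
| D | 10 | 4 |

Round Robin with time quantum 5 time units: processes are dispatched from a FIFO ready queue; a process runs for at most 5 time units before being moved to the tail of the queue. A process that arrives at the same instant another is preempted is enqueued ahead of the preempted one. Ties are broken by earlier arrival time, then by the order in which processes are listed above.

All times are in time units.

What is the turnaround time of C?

30

Timeline: | A 0-5 | B 5-6 | C 6-11 | D 11-16 | A 16-19 | C 19-24 | D 24-29 | C 29-30 |
Completion: A=19  B=6  C=30  D=29
Turnaround (C−A): A=19  B=6  C=30  D=25
Turnaround(C) = completion − arrival = 30 − 0 = 30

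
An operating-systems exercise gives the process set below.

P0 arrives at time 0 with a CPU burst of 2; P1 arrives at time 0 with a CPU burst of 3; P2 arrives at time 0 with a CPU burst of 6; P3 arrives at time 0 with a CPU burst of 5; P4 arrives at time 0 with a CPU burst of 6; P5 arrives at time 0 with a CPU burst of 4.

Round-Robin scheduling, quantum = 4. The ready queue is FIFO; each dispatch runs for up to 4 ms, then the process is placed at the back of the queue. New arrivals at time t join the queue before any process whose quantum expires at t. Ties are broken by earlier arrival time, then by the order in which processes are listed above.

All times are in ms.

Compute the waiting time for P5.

Schedule: | P0 0-2 | P1 2-5 | P2 5-9 | P3 9-13 | P4 13-17 | P5 17-21 | P2 21-23 | P3 23-24 | P4 24-26 |
Completion: P0=2  P1=5  P2=23  P3=24  P4=26  P5=21
Turnaround (C−A): P0=2  P1=5  P2=23  P3=24  P4=26  P5=21
Waiting(P5) = turnaround − burst = 21 − 4 = 17

17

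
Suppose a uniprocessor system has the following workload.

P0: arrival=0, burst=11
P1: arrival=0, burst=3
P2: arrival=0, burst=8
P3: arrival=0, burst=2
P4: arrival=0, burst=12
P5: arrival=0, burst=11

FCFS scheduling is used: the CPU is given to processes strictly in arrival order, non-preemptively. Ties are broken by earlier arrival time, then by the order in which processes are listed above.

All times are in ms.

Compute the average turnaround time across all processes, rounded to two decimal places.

Gantt: | P0 0-11 | P1 11-14 | P2 14-22 | P3 22-24 | P4 24-36 | P5 36-47 |
Completion: P0=11  P1=14  P2=22  P3=24  P4=36  P5=47
Turnaround (C−A): P0=11  P1=14  P2=22  P3=24  P4=36  P5=47
Turnaround times: P0=11, P1=14, P2=22, P3=24, P4=36, P5=47
Average turnaround = (11+14+22+24+36+47) / 6 = 154/6 = 25.67

25.67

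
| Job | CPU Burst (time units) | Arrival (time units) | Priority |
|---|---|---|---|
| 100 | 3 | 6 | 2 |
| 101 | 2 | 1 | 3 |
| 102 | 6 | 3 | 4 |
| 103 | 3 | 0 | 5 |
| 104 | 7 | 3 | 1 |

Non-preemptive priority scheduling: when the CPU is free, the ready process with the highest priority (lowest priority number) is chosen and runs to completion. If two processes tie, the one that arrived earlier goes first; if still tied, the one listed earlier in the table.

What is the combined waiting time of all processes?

Timeline: | 103 0-3 | 104 3-10 | 100 10-13 | 101 13-15 | 102 15-21 |
Completion: 100=13  101=15  102=21  103=3  104=10
Turnaround (C−A): 100=7  101=14  102=18  103=3  104=7
Waiting = turnaround − burst: 100=4, 101=12, 102=12, 103=0, 104=0
Total waiting = 4 + 12 + 12 + 0 + 0 = 28

28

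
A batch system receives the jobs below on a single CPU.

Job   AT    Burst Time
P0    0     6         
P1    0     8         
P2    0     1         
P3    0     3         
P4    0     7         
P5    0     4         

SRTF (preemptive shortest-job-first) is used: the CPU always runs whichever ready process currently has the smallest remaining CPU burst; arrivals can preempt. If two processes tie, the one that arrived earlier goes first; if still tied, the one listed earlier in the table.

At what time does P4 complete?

21

Schedule: | P2 0-1 | P3 1-4 | P5 4-8 | P0 8-14 | P4 14-21 | P1 21-29 |
Completion: P0=14  P1=29  P2=1  P3=4  P4=21  P5=8
Turnaround (C−A): P0=14  P1=29  P2=1  P3=4  P4=21  P5=8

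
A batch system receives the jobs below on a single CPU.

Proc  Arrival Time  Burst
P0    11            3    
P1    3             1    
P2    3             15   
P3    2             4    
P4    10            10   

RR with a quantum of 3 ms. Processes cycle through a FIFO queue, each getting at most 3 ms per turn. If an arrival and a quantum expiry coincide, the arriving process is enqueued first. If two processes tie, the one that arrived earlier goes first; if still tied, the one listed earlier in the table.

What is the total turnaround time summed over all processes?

75

Gantt: | idle 0-2 | P3 2-5 | P1 5-6 | P2 6-9 | P3 9-10 | P2 10-13 | P4 13-16 | P0 16-19 | P2 19-22 | P4 22-25 | P2 25-28 | P4 28-31 | P2 31-34 | P4 34-35 |
Completion: P0=19  P1=6  P2=34  P3=10  P4=35
Turnaround = completion − arrival: P0=8, P1=3, P2=31, P3=8, P4=25
Total turnaround = 8 + 3 + 31 + 8 + 25 = 75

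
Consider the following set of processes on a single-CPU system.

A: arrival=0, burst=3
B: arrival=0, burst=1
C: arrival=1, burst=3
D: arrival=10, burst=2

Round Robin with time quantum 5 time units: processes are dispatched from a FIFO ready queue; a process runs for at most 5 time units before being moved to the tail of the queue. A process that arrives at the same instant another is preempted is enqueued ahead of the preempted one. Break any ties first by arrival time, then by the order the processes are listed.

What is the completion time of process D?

Gantt: | A 0-3 | B 3-4 | C 4-7 | idle 7-10 | D 10-12 |
Completion: A=3  B=4  C=7  D=12
Turnaround (C−A): A=3  B=4  C=6  D=2

12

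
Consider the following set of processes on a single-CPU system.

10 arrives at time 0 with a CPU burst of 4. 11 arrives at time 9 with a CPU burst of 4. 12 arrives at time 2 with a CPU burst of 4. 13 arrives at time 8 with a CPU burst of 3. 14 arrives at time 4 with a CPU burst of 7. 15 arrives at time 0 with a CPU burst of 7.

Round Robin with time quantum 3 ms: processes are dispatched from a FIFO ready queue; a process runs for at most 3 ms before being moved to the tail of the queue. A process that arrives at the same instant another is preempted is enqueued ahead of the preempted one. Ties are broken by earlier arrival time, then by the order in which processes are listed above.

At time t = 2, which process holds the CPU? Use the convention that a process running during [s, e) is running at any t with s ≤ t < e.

Timeline: | 10 0-3 | 15 3-6 | 12 6-9 | 10 9-10 | 14 10-13 | 15 13-16 | 13 16-19 | 11 19-22 | 12 22-23 | 14 23-26 | 15 26-27 | 11 27-28 | 14 28-29 |
Completion: 10=10  11=28  12=23  13=19  14=29  15=27
Turnaround (C−A): 10=10  11=19  12=21  13=11  14=25  15=27

10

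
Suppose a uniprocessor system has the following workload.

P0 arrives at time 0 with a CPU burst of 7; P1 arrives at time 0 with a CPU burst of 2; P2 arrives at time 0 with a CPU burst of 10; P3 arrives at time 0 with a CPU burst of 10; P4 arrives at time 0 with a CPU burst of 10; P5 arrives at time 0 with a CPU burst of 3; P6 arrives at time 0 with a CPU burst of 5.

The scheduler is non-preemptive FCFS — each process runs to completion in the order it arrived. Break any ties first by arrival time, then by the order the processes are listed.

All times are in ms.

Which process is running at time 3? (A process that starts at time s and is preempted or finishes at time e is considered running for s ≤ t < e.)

Schedule: | P0 0-7 | P1 7-9 | P2 9-19 | P3 19-29 | P4 29-39 | P5 39-42 | P6 42-47 |
Completion: P0=7  P1=9  P2=19  P3=29  P4=39  P5=42  P6=47
Turnaround (C−A): P0=7  P1=9  P2=19  P3=29  P4=39  P5=42  P6=47

P0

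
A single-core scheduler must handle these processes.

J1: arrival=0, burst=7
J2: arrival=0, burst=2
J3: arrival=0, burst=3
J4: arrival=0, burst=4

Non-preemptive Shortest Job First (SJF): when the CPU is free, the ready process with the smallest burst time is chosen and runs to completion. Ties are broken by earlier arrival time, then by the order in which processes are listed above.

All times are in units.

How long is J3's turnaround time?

5

Timeline: | J2 0-2 | J3 2-5 | J4 5-9 | J1 9-16 |
Completion: J1=16  J2=2  J3=5  J4=9
Turnaround(J3) = completion − arrival = 5 − 0 = 5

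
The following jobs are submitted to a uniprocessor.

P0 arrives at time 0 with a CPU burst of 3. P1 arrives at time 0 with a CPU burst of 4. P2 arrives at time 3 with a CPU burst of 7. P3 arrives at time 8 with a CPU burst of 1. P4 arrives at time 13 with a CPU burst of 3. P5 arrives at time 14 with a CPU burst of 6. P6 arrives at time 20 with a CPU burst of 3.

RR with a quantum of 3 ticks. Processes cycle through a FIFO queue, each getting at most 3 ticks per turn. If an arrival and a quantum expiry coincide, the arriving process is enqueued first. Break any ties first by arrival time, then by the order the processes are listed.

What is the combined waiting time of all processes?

Timeline: | P0 0-3 | P1 3-6 | P2 6-9 | P1 9-10 | P3 10-11 | P2 11-14 | P4 14-17 | P5 17-20 | P2 20-21 | P6 21-24 | P5 24-27 |
Completion: P0=3  P1=10  P2=21  P3=11  P4=17  P5=27  P6=24
Turnaround (C−A): P0=3  P1=10  P2=18  P3=3  P4=4  P5=13  P6=4
Waiting = turnaround − burst: P0=0, P1=6, P2=11, P3=2, P4=1, P5=7, P6=1
Total waiting = 0 + 6 + 11 + 2 + 1 + 7 + 1 = 28

28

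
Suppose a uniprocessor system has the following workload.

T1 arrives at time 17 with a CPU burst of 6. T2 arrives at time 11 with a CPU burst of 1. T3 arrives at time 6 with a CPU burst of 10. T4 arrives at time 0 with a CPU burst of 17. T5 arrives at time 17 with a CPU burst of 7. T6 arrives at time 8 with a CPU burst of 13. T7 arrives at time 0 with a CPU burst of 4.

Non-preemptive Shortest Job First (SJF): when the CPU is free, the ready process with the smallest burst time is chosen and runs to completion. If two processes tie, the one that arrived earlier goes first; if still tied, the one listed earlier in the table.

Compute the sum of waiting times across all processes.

Timeline: | T7 0-4 | T4 4-21 | T2 21-22 | T1 22-28 | T5 28-35 | T3 35-45 | T6 45-58 |
Completion: T1=28  T2=22  T3=45  T4=21  T5=35  T6=58  T7=4
Turnaround (C−A): T1=11  T2=11  T3=39  T4=21  T5=18  T6=50  T7=4
Waiting = turnaround − burst: T1=5, T2=10, T3=29, T4=4, T5=11, T6=37, T7=0
Total waiting = 5 + 10 + 29 + 4 + 11 + 37 + 0 = 96

96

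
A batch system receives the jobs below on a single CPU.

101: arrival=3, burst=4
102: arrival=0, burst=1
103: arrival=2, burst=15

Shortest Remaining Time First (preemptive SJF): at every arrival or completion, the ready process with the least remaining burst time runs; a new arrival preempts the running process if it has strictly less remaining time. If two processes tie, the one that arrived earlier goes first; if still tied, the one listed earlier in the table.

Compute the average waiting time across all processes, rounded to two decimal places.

1.33

Schedule: | 102 0-1 | idle 1-2 | 103 2-3 | 101 3-7 | 103 7-21 |
Completion: 101=7  102=1  103=21
Waiting times: 101=0, 102=0, 103=4
Average waiting = (0+0+4) / 3 = 4/3 = 1.33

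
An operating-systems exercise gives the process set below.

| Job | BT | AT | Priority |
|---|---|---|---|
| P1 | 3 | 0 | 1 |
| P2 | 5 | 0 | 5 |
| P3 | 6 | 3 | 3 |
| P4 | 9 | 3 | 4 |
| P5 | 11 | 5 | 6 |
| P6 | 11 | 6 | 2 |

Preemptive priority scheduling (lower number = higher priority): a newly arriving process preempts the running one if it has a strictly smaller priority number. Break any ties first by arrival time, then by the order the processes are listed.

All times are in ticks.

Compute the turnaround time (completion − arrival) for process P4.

Schedule: | P1 0-3 | P3 3-6 | P6 6-17 | P3 17-20 | P4 20-29 | P2 29-34 | P5 34-45 |
Completion: P1=3  P2=34  P3=20  P4=29  P5=45  P6=17
Turnaround (C−A): P1=3  P2=34  P3=17  P4=26  P5=40  P6=11
Turnaround(P4) = completion − arrival = 29 − 3 = 26

26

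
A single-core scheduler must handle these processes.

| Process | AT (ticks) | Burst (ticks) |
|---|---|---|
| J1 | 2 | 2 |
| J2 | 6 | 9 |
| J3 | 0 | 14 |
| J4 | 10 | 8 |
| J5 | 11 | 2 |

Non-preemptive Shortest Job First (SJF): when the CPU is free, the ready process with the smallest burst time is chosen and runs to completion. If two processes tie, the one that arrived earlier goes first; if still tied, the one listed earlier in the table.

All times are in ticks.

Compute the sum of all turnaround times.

80

Schedule: | J3 0-14 | J1 14-16 | J5 16-18 | J4 18-26 | J2 26-35 |
Completion: J1=16  J2=35  J3=14  J4=26  J5=18
Turnaround (C−A): J1=14  J2=29  J3=14  J4=16  J5=7
Turnaround = completion − arrival: J1=14, J2=29, J3=14, J4=16, J5=7
Total turnaround = 14 + 29 + 14 + 16 + 7 = 80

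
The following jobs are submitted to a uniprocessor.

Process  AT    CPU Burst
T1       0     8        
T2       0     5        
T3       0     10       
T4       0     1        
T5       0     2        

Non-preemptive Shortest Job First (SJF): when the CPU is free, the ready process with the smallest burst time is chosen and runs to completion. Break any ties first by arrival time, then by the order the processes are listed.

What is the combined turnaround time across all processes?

54

Schedule: | T4 0-1 | T5 1-3 | T2 3-8 | T1 8-16 | T3 16-26 |
Completion: T1=16  T2=8  T3=26  T4=1  T5=3
Turnaround (C−A): T1=16  T2=8  T3=26  T4=1  T5=3
Turnaround = completion − arrival: T1=16, T2=8, T3=26, T4=1, T5=3
Total turnaround = 16 + 8 + 26 + 1 + 3 = 54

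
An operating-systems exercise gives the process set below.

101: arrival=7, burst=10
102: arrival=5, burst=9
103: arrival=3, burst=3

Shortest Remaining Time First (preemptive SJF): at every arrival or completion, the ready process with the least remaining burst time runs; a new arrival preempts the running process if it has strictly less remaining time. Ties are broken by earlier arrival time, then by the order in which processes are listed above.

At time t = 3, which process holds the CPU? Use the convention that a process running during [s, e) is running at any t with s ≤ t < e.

103

Gantt: | idle 0-3 | 103 3-6 | 102 6-15 | 101 15-25 |
Completion: 101=25  102=15  103=6
Turnaround (C−A): 101=18  102=10  103=3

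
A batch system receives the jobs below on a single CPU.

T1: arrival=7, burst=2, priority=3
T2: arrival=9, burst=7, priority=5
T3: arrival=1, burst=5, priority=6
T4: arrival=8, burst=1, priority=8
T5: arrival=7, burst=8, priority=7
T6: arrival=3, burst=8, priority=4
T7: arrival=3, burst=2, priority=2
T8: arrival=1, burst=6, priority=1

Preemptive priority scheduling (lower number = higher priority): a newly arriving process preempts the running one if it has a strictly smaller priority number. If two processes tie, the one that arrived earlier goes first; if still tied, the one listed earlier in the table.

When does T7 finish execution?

9

Timeline: | idle 0-1 | T8 1-7 | T7 7-9 | T1 9-11 | T6 11-19 | T2 19-26 | T3 26-31 | T5 31-39 | T4 39-40 |
Completion: T1=11  T2=26  T3=31  T4=40  T5=39  T6=19  T7=9  T8=7
Turnaround (C−A): T1=4  T2=17  T3=30  T4=32  T5=32  T6=16  T7=6  T8=6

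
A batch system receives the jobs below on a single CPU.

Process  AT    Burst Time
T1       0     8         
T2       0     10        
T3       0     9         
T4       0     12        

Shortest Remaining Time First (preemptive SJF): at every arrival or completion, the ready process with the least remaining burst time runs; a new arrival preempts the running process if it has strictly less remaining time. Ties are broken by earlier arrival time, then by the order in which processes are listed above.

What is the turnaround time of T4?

39

Timeline: | T1 0-8 | T3 8-17 | T2 17-27 | T4 27-39 |
Completion: T1=8  T2=27  T3=17  T4=39
Turnaround(T4) = completion − arrival = 39 − 0 = 39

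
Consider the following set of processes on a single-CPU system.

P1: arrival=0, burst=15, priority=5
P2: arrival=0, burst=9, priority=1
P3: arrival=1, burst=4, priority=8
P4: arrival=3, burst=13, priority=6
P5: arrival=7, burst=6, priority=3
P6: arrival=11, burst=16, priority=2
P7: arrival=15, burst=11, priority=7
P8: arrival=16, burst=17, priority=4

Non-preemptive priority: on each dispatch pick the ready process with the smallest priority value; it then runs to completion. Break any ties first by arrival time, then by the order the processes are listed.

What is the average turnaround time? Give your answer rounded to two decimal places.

Gantt: | P2 0-9 | P5 9-15 | P6 15-31 | P8 31-48 | P1 48-63 | P4 63-76 | P7 76-87 | P3 87-91 |
Completion: P1=63  P2=9  P3=91  P4=76  P5=15  P6=31  P7=87  P8=48
Turnaround (C−A): P1=63  P2=9  P3=90  P4=73  P5=8  P6=20  P7=72  P8=32
Turnaround times: P1=63, P2=9, P3=90, P4=73, P5=8, P6=20, P7=72, P8=32
Average turnaround = (63+9+90+73+8+20+72+32) / 8 = 367/8 = 45.88

45.88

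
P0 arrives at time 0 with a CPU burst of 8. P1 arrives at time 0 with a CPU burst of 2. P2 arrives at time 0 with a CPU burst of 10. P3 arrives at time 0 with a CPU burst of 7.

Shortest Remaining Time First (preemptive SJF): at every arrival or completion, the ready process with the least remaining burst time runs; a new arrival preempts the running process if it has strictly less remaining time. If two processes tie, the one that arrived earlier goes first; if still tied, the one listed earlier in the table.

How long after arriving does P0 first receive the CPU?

Gantt: | P1 0-2 | P3 2-9 | P0 9-17 | P2 17-27 |
Completion: P0=17  P1=2  P2=27  P3=9
Turnaround (C−A): P0=17  P1=2  P2=27  P3=9
Response(P0) = first start − arrival = 9 − 0 = 9

9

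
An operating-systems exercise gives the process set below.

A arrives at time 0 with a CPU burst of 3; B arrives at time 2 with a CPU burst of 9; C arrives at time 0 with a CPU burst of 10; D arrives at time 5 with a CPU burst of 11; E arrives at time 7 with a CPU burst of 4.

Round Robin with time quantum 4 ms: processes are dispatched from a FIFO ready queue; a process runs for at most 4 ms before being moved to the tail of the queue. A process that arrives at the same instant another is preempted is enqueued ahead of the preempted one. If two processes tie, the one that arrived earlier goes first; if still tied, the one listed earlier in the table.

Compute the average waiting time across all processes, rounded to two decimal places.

15.00

Timeline: | A 0-3 | C 3-7 | B 7-11 | D 11-15 | E 15-19 | C 19-23 | B 23-27 | D 27-31 | C 31-33 | B 33-34 | D 34-37 |
Completion: A=3  B=34  C=33  D=37  E=19
Waiting times: A=0, B=23, C=23, D=21, E=8
Average waiting = (0+23+23+21+8) / 5 = 75/5 = 15.00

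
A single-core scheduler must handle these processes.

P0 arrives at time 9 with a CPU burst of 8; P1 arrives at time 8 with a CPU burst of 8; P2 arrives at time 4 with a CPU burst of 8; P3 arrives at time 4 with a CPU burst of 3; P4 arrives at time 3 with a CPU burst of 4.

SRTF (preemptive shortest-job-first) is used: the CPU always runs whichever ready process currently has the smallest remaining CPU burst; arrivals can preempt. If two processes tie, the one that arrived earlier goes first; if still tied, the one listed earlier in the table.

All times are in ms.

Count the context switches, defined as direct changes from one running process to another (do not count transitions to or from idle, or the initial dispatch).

Schedule: | idle 0-3 | P4 3-7 | P3 7-10 | P2 10-18 | P1 18-26 | P0 26-34 |
Completion: P0=34  P1=26  P2=18  P3=10  P4=7
Turnaround (C−A): P0=25  P1=18  P2=14  P3=6  P4=4

4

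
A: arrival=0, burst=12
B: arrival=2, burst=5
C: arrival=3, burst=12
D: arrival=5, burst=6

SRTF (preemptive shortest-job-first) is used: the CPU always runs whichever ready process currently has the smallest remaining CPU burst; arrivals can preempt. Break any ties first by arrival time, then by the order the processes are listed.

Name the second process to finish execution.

D

Timeline: | A 0-2 | B 2-7 | D 7-13 | A 13-23 | C 23-35 |
Completion: A=23  B=7  C=35  D=13
Finish order: B → D → A → C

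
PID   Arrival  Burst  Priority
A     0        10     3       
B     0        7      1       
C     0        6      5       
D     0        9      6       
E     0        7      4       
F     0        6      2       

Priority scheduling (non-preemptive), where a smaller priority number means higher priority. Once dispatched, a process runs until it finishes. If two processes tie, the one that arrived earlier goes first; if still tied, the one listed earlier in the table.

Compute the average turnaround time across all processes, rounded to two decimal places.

25.67

Gantt: | B 0-7 | F 7-13 | A 13-23 | E 23-30 | C 30-36 | D 36-45 |
Completion: A=23  B=7  C=36  D=45  E=30  F=13
Turnaround times: A=23, B=7, C=36, D=45, E=30, F=13
Average turnaround = (23+7+36+45+30+13) / 6 = 154/6 = 25.67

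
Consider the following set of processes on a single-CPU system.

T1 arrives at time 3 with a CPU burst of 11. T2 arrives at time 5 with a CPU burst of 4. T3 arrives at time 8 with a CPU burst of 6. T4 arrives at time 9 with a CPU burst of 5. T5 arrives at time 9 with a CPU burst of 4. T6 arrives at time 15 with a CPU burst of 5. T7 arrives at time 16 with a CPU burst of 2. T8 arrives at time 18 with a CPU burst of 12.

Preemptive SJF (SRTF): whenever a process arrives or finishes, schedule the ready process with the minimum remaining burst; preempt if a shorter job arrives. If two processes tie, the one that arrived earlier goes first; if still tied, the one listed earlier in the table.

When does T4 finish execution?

Gantt: | idle 0-3 | T1 3-5 | T2 5-9 | T5 9-13 | T4 13-18 | T7 18-20 | T6 20-25 | T3 25-31 | T1 31-40 | T8 40-52 |
Completion: T1=40  T2=9  T3=31  T4=18  T5=13  T6=25  T7=20  T8=52
Turnaround (C−A): T1=37  T2=4  T3=23  T4=9  T5=4  T6=10  T7=4  T8=34

18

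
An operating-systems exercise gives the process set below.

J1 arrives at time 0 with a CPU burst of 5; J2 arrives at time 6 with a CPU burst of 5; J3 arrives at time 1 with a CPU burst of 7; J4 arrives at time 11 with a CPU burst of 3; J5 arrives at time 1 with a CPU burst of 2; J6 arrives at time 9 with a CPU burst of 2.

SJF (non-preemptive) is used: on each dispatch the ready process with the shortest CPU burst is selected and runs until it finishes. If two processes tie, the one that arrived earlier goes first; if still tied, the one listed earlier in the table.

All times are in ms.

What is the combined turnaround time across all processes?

Schedule: | J1 0-5 | J5 5-7 | J2 7-12 | J6 12-14 | J4 14-17 | J3 17-24 |
Completion: J1=5  J2=12  J3=24  J4=17  J5=7  J6=14
Turnaround (C−A): J1=5  J2=6  J3=23  J4=6  J5=6  J6=5
Turnaround = completion − arrival: J1=5, J2=6, J3=23, J4=6, J5=6, J6=5
Total turnaround = 5 + 6 + 23 + 6 + 6 + 5 = 51

51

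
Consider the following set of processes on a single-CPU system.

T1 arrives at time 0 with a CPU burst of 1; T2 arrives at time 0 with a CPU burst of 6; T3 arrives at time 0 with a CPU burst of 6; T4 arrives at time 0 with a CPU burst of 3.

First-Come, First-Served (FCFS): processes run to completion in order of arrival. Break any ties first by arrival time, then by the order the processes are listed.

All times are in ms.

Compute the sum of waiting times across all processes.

Timeline: | T1 0-1 | T2 1-7 | T3 7-13 | T4 13-16 |
Completion: T1=1  T2=7  T3=13  T4=16
Turnaround (C−A): T1=1  T2=7  T3=13  T4=16
Waiting = turnaround − burst: T1=0, T2=1, T3=7, T4=13
Total waiting = 0 + 1 + 7 + 13 = 21

21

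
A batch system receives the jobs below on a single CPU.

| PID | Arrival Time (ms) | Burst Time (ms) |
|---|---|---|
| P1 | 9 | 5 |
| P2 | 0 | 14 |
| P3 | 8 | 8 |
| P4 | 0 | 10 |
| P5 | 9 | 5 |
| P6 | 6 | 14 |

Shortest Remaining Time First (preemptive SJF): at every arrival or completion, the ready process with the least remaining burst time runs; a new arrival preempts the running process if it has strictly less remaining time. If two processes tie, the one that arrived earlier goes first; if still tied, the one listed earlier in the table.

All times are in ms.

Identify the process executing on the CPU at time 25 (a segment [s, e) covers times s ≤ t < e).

P3

Timeline: | P4 0-10 | P1 10-15 | P5 15-20 | P3 20-28 | P2 28-42 | P6 42-56 |
Completion: P1=15  P2=42  P3=28  P4=10  P5=20  P6=56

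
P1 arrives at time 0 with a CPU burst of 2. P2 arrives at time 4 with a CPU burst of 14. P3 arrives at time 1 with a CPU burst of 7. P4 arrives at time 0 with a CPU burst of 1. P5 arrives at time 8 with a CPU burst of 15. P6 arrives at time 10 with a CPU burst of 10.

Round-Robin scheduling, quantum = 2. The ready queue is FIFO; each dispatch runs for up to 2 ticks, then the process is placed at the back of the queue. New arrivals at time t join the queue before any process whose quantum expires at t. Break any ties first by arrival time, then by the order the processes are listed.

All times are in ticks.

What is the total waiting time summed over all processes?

Schedule: | P1 0-2 | P4 2-3 | P3 3-5 | P2 5-7 | P3 7-9 | P2 9-11 | P5 11-13 | P3 13-15 | P6 15-17 | P2 17-19 | P5 19-21 | P3 21-22 | P6 22-24 | P2 24-26 | P5 26-28 | P6 28-30 | P2 30-32 | P5 32-34 | P6 34-36 | P2 36-38 | P5 38-40 | P6 40-42 | P2 42-44 | P5 44-49 |
Completion: P1=2  P2=44  P3=22  P4=3  P5=49  P6=42
Waiting = turnaround − burst: P1=0, P2=26, P3=14, P4=2, P5=26, P6=22
Total waiting = 0 + 26 + 14 + 2 + 26 + 22 = 90

90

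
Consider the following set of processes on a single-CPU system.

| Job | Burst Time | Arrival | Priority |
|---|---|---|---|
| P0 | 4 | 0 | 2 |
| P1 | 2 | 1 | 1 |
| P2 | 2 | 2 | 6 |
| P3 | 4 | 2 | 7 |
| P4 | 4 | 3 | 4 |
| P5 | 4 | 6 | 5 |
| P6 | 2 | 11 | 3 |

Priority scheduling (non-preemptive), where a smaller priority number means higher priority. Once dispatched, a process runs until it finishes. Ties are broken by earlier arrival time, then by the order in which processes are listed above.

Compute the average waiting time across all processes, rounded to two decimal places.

Schedule: | P0 0-4 | P1 4-6 | P4 6-10 | P5 10-14 | P6 14-16 | P2 16-18 | P3 18-22 |
Completion: P0=4  P1=6  P2=18  P3=22  P4=10  P5=14  P6=16
Turnaround (C−A): P0=4  P1=5  P2=16  P3=20  P4=7  P5=8  P6=5
Waiting times: P0=0, P1=3, P2=14, P3=16, P4=3, P5=4, P6=3
Average waiting = (0+3+14+16+3+4+3) / 7 = 43/7 = 6.14

6.14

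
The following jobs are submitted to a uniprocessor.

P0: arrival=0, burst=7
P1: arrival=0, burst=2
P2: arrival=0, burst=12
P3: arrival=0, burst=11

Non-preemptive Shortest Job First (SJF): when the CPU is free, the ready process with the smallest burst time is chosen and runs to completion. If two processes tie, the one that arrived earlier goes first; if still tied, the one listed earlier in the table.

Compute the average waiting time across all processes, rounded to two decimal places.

Schedule: | P1 0-2 | P0 2-9 | P3 9-20 | P2 20-32 |
Completion: P0=9  P1=2  P2=32  P3=20
Waiting times: P0=2, P1=0, P2=20, P3=9
Average waiting = (2+0+20+9) / 4 = 31/4 = 7.75

7.75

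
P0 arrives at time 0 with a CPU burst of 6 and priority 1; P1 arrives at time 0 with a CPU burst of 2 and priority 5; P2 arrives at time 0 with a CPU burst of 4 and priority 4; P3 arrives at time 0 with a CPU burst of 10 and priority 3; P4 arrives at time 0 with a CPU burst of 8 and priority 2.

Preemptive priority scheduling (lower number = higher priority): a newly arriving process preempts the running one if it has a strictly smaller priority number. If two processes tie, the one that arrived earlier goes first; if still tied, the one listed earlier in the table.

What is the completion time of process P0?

6

Gantt: | P0 0-6 | P4 6-14 | P3 14-24 | P2 24-28 | P1 28-30 |
Completion: P0=6  P1=30  P2=28  P3=24  P4=14
Turnaround (C−A): P0=6  P1=30  P2=28  P3=24  P4=14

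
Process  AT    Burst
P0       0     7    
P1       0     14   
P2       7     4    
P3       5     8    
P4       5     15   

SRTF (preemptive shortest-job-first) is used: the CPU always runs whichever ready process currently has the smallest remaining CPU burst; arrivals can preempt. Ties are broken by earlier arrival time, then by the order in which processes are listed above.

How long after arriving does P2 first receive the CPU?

Gantt: | P0 0-7 | P2 7-11 | P3 11-19 | P1 19-33 | P4 33-48 |
Completion: P0=7  P1=33  P2=11  P3=19  P4=48
Response(P2) = first start − arrival = 7 − 7 = 0

0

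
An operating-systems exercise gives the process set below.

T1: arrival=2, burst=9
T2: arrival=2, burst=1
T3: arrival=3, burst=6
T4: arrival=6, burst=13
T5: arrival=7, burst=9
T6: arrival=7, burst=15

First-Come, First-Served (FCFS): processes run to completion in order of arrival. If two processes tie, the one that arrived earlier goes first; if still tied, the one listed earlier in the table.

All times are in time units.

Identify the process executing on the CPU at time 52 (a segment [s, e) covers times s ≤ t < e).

T6

Schedule: | idle 0-2 | T1 2-11 | T2 11-12 | T3 12-18 | T4 18-31 | T5 31-40 | T6 40-55 |
Completion: T1=11  T2=12  T3=18  T4=31  T5=40  T6=55
Turnaround (C−A): T1=9  T2=10  T3=15  T4=25  T5=33  T6=48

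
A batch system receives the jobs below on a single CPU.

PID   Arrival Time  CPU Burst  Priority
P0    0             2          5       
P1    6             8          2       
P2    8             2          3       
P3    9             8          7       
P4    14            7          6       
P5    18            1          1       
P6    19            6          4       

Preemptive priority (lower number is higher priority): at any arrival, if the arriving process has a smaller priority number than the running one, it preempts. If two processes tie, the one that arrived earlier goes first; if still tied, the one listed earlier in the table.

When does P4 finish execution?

Gantt: | P0 0-2 | idle 2-6 | P1 6-14 | P2 14-16 | P4 16-18 | P5 18-19 | P6 19-25 | P4 25-30 | P3 30-38 |
Completion: P0=2  P1=14  P2=16  P3=38  P4=30  P5=19  P6=25
Turnaround (C−A): P0=2  P1=8  P2=8  P3=29  P4=16  P5=1  P6=6

30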